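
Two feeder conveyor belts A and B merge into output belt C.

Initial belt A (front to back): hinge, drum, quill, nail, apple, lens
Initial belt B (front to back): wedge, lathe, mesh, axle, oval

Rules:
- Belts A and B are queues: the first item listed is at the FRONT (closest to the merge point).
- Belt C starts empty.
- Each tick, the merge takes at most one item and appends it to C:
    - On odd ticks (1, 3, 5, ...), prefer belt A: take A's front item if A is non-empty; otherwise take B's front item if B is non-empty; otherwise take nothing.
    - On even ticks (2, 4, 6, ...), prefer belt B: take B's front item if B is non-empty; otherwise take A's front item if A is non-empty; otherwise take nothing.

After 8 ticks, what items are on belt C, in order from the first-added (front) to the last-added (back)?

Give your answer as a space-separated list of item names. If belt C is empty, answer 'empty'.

Answer: hinge wedge drum lathe quill mesh nail axle

Derivation:
Tick 1: prefer A, take hinge from A; A=[drum,quill,nail,apple,lens] B=[wedge,lathe,mesh,axle,oval] C=[hinge]
Tick 2: prefer B, take wedge from B; A=[drum,quill,nail,apple,lens] B=[lathe,mesh,axle,oval] C=[hinge,wedge]
Tick 3: prefer A, take drum from A; A=[quill,nail,apple,lens] B=[lathe,mesh,axle,oval] C=[hinge,wedge,drum]
Tick 4: prefer B, take lathe from B; A=[quill,nail,apple,lens] B=[mesh,axle,oval] C=[hinge,wedge,drum,lathe]
Tick 5: prefer A, take quill from A; A=[nail,apple,lens] B=[mesh,axle,oval] C=[hinge,wedge,drum,lathe,quill]
Tick 6: prefer B, take mesh from B; A=[nail,apple,lens] B=[axle,oval] C=[hinge,wedge,drum,lathe,quill,mesh]
Tick 7: prefer A, take nail from A; A=[apple,lens] B=[axle,oval] C=[hinge,wedge,drum,lathe,quill,mesh,nail]
Tick 8: prefer B, take axle from B; A=[apple,lens] B=[oval] C=[hinge,wedge,drum,lathe,quill,mesh,nail,axle]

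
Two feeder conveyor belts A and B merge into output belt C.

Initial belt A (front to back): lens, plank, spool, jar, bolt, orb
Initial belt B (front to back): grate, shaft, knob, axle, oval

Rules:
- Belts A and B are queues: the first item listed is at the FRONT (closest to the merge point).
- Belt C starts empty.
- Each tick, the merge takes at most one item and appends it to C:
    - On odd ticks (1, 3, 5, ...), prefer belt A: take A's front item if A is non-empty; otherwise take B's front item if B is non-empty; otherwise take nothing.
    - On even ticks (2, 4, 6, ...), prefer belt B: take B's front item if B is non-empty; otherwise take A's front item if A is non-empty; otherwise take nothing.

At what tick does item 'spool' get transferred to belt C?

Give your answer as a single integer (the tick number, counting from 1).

Answer: 5

Derivation:
Tick 1: prefer A, take lens from A; A=[plank,spool,jar,bolt,orb] B=[grate,shaft,knob,axle,oval] C=[lens]
Tick 2: prefer B, take grate from B; A=[plank,spool,jar,bolt,orb] B=[shaft,knob,axle,oval] C=[lens,grate]
Tick 3: prefer A, take plank from A; A=[spool,jar,bolt,orb] B=[shaft,knob,axle,oval] C=[lens,grate,plank]
Tick 4: prefer B, take shaft from B; A=[spool,jar,bolt,orb] B=[knob,axle,oval] C=[lens,grate,plank,shaft]
Tick 5: prefer A, take spool from A; A=[jar,bolt,orb] B=[knob,axle,oval] C=[lens,grate,plank,shaft,spool]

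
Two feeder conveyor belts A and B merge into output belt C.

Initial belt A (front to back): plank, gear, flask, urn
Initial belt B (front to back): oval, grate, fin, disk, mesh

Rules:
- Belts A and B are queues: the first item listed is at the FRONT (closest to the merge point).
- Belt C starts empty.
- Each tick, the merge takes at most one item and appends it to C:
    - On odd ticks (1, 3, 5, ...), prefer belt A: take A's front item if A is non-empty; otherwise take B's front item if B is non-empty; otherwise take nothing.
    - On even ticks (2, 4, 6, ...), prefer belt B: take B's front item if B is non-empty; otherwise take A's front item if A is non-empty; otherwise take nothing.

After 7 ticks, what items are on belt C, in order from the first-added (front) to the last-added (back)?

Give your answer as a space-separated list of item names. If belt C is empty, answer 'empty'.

Answer: plank oval gear grate flask fin urn

Derivation:
Tick 1: prefer A, take plank from A; A=[gear,flask,urn] B=[oval,grate,fin,disk,mesh] C=[plank]
Tick 2: prefer B, take oval from B; A=[gear,flask,urn] B=[grate,fin,disk,mesh] C=[plank,oval]
Tick 3: prefer A, take gear from A; A=[flask,urn] B=[grate,fin,disk,mesh] C=[plank,oval,gear]
Tick 4: prefer B, take grate from B; A=[flask,urn] B=[fin,disk,mesh] C=[plank,oval,gear,grate]
Tick 5: prefer A, take flask from A; A=[urn] B=[fin,disk,mesh] C=[plank,oval,gear,grate,flask]
Tick 6: prefer B, take fin from B; A=[urn] B=[disk,mesh] C=[plank,oval,gear,grate,flask,fin]
Tick 7: prefer A, take urn from A; A=[-] B=[disk,mesh] C=[plank,oval,gear,grate,flask,fin,urn]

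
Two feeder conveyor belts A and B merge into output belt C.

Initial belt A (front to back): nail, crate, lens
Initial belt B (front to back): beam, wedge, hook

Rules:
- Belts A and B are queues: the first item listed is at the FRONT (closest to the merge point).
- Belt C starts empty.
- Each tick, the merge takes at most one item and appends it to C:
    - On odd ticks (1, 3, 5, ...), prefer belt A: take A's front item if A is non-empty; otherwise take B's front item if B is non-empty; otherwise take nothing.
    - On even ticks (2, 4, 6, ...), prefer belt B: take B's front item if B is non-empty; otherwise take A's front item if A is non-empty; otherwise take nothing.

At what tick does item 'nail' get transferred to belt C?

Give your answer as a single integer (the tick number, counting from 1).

Answer: 1

Derivation:
Tick 1: prefer A, take nail from A; A=[crate,lens] B=[beam,wedge,hook] C=[nail]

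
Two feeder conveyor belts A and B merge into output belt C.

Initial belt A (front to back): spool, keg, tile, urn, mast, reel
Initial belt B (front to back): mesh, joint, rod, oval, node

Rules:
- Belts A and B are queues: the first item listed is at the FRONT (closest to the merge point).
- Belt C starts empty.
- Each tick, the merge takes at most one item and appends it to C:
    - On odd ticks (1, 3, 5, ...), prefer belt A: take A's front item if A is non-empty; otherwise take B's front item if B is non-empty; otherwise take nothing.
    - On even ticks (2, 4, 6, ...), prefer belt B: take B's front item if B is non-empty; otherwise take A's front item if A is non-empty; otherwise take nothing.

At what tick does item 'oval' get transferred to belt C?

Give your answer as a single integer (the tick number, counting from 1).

Tick 1: prefer A, take spool from A; A=[keg,tile,urn,mast,reel] B=[mesh,joint,rod,oval,node] C=[spool]
Tick 2: prefer B, take mesh from B; A=[keg,tile,urn,mast,reel] B=[joint,rod,oval,node] C=[spool,mesh]
Tick 3: prefer A, take keg from A; A=[tile,urn,mast,reel] B=[joint,rod,oval,node] C=[spool,mesh,keg]
Tick 4: prefer B, take joint from B; A=[tile,urn,mast,reel] B=[rod,oval,node] C=[spool,mesh,keg,joint]
Tick 5: prefer A, take tile from A; A=[urn,mast,reel] B=[rod,oval,node] C=[spool,mesh,keg,joint,tile]
Tick 6: prefer B, take rod from B; A=[urn,mast,reel] B=[oval,node] C=[spool,mesh,keg,joint,tile,rod]
Tick 7: prefer A, take urn from A; A=[mast,reel] B=[oval,node] C=[spool,mesh,keg,joint,tile,rod,urn]
Tick 8: prefer B, take oval from B; A=[mast,reel] B=[node] C=[spool,mesh,keg,joint,tile,rod,urn,oval]

Answer: 8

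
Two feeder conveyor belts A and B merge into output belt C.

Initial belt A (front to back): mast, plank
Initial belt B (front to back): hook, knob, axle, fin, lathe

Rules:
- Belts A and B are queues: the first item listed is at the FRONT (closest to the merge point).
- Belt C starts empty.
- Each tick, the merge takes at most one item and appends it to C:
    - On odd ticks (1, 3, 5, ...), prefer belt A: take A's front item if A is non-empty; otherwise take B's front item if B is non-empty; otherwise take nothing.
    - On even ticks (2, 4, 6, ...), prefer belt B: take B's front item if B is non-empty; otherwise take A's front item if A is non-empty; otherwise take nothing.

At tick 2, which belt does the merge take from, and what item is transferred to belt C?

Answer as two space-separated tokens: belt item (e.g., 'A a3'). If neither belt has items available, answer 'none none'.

Answer: B hook

Derivation:
Tick 1: prefer A, take mast from A; A=[plank] B=[hook,knob,axle,fin,lathe] C=[mast]
Tick 2: prefer B, take hook from B; A=[plank] B=[knob,axle,fin,lathe] C=[mast,hook]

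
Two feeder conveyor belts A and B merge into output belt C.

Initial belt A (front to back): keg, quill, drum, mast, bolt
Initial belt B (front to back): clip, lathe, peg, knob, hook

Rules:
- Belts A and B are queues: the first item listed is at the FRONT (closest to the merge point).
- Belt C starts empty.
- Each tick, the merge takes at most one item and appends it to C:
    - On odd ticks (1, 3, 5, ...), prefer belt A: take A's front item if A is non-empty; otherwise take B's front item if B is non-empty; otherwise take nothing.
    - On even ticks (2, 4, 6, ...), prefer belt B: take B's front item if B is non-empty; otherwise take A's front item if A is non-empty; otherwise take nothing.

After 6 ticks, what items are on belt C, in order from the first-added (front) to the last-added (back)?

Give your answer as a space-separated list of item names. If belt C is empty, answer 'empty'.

Tick 1: prefer A, take keg from A; A=[quill,drum,mast,bolt] B=[clip,lathe,peg,knob,hook] C=[keg]
Tick 2: prefer B, take clip from B; A=[quill,drum,mast,bolt] B=[lathe,peg,knob,hook] C=[keg,clip]
Tick 3: prefer A, take quill from A; A=[drum,mast,bolt] B=[lathe,peg,knob,hook] C=[keg,clip,quill]
Tick 4: prefer B, take lathe from B; A=[drum,mast,bolt] B=[peg,knob,hook] C=[keg,clip,quill,lathe]
Tick 5: prefer A, take drum from A; A=[mast,bolt] B=[peg,knob,hook] C=[keg,clip,quill,lathe,drum]
Tick 6: prefer B, take peg from B; A=[mast,bolt] B=[knob,hook] C=[keg,clip,quill,lathe,drum,peg]

Answer: keg clip quill lathe drum peg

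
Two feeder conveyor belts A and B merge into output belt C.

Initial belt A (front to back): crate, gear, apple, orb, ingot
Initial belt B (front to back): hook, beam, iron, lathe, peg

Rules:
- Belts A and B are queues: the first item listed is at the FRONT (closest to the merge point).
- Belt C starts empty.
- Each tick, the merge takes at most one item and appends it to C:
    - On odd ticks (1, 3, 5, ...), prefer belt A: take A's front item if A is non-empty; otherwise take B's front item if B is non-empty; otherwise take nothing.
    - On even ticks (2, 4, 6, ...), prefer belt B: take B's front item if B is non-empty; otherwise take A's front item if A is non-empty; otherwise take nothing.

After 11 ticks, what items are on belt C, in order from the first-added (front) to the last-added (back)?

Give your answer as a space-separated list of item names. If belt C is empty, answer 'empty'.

Answer: crate hook gear beam apple iron orb lathe ingot peg

Derivation:
Tick 1: prefer A, take crate from A; A=[gear,apple,orb,ingot] B=[hook,beam,iron,lathe,peg] C=[crate]
Tick 2: prefer B, take hook from B; A=[gear,apple,orb,ingot] B=[beam,iron,lathe,peg] C=[crate,hook]
Tick 3: prefer A, take gear from A; A=[apple,orb,ingot] B=[beam,iron,lathe,peg] C=[crate,hook,gear]
Tick 4: prefer B, take beam from B; A=[apple,orb,ingot] B=[iron,lathe,peg] C=[crate,hook,gear,beam]
Tick 5: prefer A, take apple from A; A=[orb,ingot] B=[iron,lathe,peg] C=[crate,hook,gear,beam,apple]
Tick 6: prefer B, take iron from B; A=[orb,ingot] B=[lathe,peg] C=[crate,hook,gear,beam,apple,iron]
Tick 7: prefer A, take orb from A; A=[ingot] B=[lathe,peg] C=[crate,hook,gear,beam,apple,iron,orb]
Tick 8: prefer B, take lathe from B; A=[ingot] B=[peg] C=[crate,hook,gear,beam,apple,iron,orb,lathe]
Tick 9: prefer A, take ingot from A; A=[-] B=[peg] C=[crate,hook,gear,beam,apple,iron,orb,lathe,ingot]
Tick 10: prefer B, take peg from B; A=[-] B=[-] C=[crate,hook,gear,beam,apple,iron,orb,lathe,ingot,peg]
Tick 11: prefer A, both empty, nothing taken; A=[-] B=[-] C=[crate,hook,gear,beam,apple,iron,orb,lathe,ingot,peg]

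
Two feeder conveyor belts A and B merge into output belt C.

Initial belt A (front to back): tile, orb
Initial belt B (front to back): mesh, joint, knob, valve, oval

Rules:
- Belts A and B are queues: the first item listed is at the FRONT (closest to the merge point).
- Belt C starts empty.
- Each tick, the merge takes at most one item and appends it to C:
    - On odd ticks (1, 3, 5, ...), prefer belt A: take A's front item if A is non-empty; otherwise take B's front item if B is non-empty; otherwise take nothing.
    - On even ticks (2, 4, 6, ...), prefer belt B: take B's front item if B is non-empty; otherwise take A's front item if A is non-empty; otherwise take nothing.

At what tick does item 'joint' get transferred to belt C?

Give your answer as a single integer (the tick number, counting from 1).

Tick 1: prefer A, take tile from A; A=[orb] B=[mesh,joint,knob,valve,oval] C=[tile]
Tick 2: prefer B, take mesh from B; A=[orb] B=[joint,knob,valve,oval] C=[tile,mesh]
Tick 3: prefer A, take orb from A; A=[-] B=[joint,knob,valve,oval] C=[tile,mesh,orb]
Tick 4: prefer B, take joint from B; A=[-] B=[knob,valve,oval] C=[tile,mesh,orb,joint]

Answer: 4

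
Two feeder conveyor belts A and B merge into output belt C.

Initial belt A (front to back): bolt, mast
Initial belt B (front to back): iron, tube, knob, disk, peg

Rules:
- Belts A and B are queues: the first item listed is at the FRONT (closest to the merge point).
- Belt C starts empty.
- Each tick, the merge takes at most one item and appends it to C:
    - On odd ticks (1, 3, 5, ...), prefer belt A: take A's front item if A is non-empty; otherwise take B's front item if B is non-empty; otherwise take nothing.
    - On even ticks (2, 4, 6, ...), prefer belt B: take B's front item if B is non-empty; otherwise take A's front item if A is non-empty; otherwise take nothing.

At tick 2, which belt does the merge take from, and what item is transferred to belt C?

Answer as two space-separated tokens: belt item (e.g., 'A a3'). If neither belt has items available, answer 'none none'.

Answer: B iron

Derivation:
Tick 1: prefer A, take bolt from A; A=[mast] B=[iron,tube,knob,disk,peg] C=[bolt]
Tick 2: prefer B, take iron from B; A=[mast] B=[tube,knob,disk,peg] C=[bolt,iron]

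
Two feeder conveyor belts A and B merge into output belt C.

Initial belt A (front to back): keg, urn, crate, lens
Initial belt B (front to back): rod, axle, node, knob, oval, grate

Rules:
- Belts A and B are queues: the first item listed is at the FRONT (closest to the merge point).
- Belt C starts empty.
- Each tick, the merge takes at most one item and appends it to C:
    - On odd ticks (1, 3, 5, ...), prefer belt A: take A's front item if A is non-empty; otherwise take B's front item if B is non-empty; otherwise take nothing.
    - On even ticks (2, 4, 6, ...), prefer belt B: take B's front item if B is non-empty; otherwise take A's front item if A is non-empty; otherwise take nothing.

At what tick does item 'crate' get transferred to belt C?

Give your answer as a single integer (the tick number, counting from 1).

Answer: 5

Derivation:
Tick 1: prefer A, take keg from A; A=[urn,crate,lens] B=[rod,axle,node,knob,oval,grate] C=[keg]
Tick 2: prefer B, take rod from B; A=[urn,crate,lens] B=[axle,node,knob,oval,grate] C=[keg,rod]
Tick 3: prefer A, take urn from A; A=[crate,lens] B=[axle,node,knob,oval,grate] C=[keg,rod,urn]
Tick 4: prefer B, take axle from B; A=[crate,lens] B=[node,knob,oval,grate] C=[keg,rod,urn,axle]
Tick 5: prefer A, take crate from A; A=[lens] B=[node,knob,oval,grate] C=[keg,rod,urn,axle,crate]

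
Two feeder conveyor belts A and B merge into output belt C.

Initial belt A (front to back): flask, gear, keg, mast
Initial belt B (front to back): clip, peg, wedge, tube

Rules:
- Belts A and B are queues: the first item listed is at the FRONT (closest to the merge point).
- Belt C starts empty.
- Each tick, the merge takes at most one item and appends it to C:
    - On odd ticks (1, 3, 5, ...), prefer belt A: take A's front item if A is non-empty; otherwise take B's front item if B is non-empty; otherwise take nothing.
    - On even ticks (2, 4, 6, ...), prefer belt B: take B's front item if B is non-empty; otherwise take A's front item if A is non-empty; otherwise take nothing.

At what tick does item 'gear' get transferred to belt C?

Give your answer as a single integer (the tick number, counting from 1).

Answer: 3

Derivation:
Tick 1: prefer A, take flask from A; A=[gear,keg,mast] B=[clip,peg,wedge,tube] C=[flask]
Tick 2: prefer B, take clip from B; A=[gear,keg,mast] B=[peg,wedge,tube] C=[flask,clip]
Tick 3: prefer A, take gear from A; A=[keg,mast] B=[peg,wedge,tube] C=[flask,clip,gear]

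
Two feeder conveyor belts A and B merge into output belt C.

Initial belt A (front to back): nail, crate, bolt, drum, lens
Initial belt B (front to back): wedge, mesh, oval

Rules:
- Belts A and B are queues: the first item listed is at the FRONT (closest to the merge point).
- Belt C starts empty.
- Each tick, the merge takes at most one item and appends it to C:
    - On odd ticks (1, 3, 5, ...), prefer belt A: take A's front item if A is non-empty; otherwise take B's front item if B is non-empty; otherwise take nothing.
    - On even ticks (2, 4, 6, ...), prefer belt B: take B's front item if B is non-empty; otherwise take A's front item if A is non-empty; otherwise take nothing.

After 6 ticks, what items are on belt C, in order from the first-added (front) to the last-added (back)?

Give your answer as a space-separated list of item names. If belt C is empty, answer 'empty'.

Answer: nail wedge crate mesh bolt oval

Derivation:
Tick 1: prefer A, take nail from A; A=[crate,bolt,drum,lens] B=[wedge,mesh,oval] C=[nail]
Tick 2: prefer B, take wedge from B; A=[crate,bolt,drum,lens] B=[mesh,oval] C=[nail,wedge]
Tick 3: prefer A, take crate from A; A=[bolt,drum,lens] B=[mesh,oval] C=[nail,wedge,crate]
Tick 4: prefer B, take mesh from B; A=[bolt,drum,lens] B=[oval] C=[nail,wedge,crate,mesh]
Tick 5: prefer A, take bolt from A; A=[drum,lens] B=[oval] C=[nail,wedge,crate,mesh,bolt]
Tick 6: prefer B, take oval from B; A=[drum,lens] B=[-] C=[nail,wedge,crate,mesh,bolt,oval]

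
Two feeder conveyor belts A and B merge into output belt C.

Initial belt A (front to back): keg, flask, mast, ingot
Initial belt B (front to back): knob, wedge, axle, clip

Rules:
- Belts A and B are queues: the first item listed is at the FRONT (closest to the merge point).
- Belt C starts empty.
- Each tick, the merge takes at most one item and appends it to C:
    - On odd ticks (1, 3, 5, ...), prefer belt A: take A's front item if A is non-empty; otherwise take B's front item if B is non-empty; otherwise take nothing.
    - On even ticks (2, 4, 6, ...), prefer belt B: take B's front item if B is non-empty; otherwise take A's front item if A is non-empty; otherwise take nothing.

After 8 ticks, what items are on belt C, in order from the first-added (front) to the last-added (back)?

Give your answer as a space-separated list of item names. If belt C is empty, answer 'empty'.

Tick 1: prefer A, take keg from A; A=[flask,mast,ingot] B=[knob,wedge,axle,clip] C=[keg]
Tick 2: prefer B, take knob from B; A=[flask,mast,ingot] B=[wedge,axle,clip] C=[keg,knob]
Tick 3: prefer A, take flask from A; A=[mast,ingot] B=[wedge,axle,clip] C=[keg,knob,flask]
Tick 4: prefer B, take wedge from B; A=[mast,ingot] B=[axle,clip] C=[keg,knob,flask,wedge]
Tick 5: prefer A, take mast from A; A=[ingot] B=[axle,clip] C=[keg,knob,flask,wedge,mast]
Tick 6: prefer B, take axle from B; A=[ingot] B=[clip] C=[keg,knob,flask,wedge,mast,axle]
Tick 7: prefer A, take ingot from A; A=[-] B=[clip] C=[keg,knob,flask,wedge,mast,axle,ingot]
Tick 8: prefer B, take clip from B; A=[-] B=[-] C=[keg,knob,flask,wedge,mast,axle,ingot,clip]

Answer: keg knob flask wedge mast axle ingot clip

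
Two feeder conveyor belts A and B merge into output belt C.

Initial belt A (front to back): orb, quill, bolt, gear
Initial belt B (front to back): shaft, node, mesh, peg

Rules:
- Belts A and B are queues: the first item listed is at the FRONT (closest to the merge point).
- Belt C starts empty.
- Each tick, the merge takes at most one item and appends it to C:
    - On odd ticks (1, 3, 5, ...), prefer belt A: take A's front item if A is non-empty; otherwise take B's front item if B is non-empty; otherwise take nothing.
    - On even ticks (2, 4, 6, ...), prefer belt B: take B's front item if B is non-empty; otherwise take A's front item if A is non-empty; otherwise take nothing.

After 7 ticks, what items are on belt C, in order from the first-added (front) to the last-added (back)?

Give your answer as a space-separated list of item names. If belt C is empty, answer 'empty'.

Answer: orb shaft quill node bolt mesh gear

Derivation:
Tick 1: prefer A, take orb from A; A=[quill,bolt,gear] B=[shaft,node,mesh,peg] C=[orb]
Tick 2: prefer B, take shaft from B; A=[quill,bolt,gear] B=[node,mesh,peg] C=[orb,shaft]
Tick 3: prefer A, take quill from A; A=[bolt,gear] B=[node,mesh,peg] C=[orb,shaft,quill]
Tick 4: prefer B, take node from B; A=[bolt,gear] B=[mesh,peg] C=[orb,shaft,quill,node]
Tick 5: prefer A, take bolt from A; A=[gear] B=[mesh,peg] C=[orb,shaft,quill,node,bolt]
Tick 6: prefer B, take mesh from B; A=[gear] B=[peg] C=[orb,shaft,quill,node,bolt,mesh]
Tick 7: prefer A, take gear from A; A=[-] B=[peg] C=[orb,shaft,quill,node,bolt,mesh,gear]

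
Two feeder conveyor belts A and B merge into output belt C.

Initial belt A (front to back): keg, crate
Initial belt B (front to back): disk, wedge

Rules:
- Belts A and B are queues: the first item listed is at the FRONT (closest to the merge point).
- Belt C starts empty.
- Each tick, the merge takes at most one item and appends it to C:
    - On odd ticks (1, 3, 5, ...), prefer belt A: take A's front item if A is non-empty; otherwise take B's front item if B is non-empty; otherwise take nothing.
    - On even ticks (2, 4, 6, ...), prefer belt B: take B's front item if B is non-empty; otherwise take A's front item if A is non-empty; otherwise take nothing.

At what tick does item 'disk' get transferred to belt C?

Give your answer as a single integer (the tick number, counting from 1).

Answer: 2

Derivation:
Tick 1: prefer A, take keg from A; A=[crate] B=[disk,wedge] C=[keg]
Tick 2: prefer B, take disk from B; A=[crate] B=[wedge] C=[keg,disk]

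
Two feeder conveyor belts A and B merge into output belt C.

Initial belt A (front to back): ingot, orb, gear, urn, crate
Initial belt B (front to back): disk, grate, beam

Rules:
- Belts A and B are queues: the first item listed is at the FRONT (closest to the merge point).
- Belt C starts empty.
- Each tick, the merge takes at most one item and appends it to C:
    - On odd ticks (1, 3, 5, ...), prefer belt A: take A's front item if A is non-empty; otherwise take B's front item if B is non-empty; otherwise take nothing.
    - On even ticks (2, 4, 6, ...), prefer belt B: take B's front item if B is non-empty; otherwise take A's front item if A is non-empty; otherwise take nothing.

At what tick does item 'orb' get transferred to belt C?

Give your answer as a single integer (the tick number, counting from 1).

Answer: 3

Derivation:
Tick 1: prefer A, take ingot from A; A=[orb,gear,urn,crate] B=[disk,grate,beam] C=[ingot]
Tick 2: prefer B, take disk from B; A=[orb,gear,urn,crate] B=[grate,beam] C=[ingot,disk]
Tick 3: prefer A, take orb from A; A=[gear,urn,crate] B=[grate,beam] C=[ingot,disk,orb]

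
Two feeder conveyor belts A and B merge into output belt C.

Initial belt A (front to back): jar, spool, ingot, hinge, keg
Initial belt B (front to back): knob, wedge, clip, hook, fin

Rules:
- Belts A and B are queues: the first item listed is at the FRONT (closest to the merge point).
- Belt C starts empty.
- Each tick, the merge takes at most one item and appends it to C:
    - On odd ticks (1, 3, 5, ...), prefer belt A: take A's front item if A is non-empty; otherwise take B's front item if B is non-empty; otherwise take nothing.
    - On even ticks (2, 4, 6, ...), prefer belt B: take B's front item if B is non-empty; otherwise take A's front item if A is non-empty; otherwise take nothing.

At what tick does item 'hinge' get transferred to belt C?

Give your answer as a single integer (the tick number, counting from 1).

Answer: 7

Derivation:
Tick 1: prefer A, take jar from A; A=[spool,ingot,hinge,keg] B=[knob,wedge,clip,hook,fin] C=[jar]
Tick 2: prefer B, take knob from B; A=[spool,ingot,hinge,keg] B=[wedge,clip,hook,fin] C=[jar,knob]
Tick 3: prefer A, take spool from A; A=[ingot,hinge,keg] B=[wedge,clip,hook,fin] C=[jar,knob,spool]
Tick 4: prefer B, take wedge from B; A=[ingot,hinge,keg] B=[clip,hook,fin] C=[jar,knob,spool,wedge]
Tick 5: prefer A, take ingot from A; A=[hinge,keg] B=[clip,hook,fin] C=[jar,knob,spool,wedge,ingot]
Tick 6: prefer B, take clip from B; A=[hinge,keg] B=[hook,fin] C=[jar,knob,spool,wedge,ingot,clip]
Tick 7: prefer A, take hinge from A; A=[keg] B=[hook,fin] C=[jar,knob,spool,wedge,ingot,clip,hinge]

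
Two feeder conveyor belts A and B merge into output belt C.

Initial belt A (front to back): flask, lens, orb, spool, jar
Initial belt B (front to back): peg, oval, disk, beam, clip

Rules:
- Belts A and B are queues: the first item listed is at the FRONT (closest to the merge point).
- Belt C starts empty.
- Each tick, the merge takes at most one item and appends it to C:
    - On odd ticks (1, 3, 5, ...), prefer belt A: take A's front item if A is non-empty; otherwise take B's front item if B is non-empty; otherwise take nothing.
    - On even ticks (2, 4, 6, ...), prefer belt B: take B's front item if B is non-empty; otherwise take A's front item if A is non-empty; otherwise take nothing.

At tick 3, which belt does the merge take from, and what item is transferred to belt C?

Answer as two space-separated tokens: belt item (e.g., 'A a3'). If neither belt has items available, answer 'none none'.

Tick 1: prefer A, take flask from A; A=[lens,orb,spool,jar] B=[peg,oval,disk,beam,clip] C=[flask]
Tick 2: prefer B, take peg from B; A=[lens,orb,spool,jar] B=[oval,disk,beam,clip] C=[flask,peg]
Tick 3: prefer A, take lens from A; A=[orb,spool,jar] B=[oval,disk,beam,clip] C=[flask,peg,lens]

Answer: A lens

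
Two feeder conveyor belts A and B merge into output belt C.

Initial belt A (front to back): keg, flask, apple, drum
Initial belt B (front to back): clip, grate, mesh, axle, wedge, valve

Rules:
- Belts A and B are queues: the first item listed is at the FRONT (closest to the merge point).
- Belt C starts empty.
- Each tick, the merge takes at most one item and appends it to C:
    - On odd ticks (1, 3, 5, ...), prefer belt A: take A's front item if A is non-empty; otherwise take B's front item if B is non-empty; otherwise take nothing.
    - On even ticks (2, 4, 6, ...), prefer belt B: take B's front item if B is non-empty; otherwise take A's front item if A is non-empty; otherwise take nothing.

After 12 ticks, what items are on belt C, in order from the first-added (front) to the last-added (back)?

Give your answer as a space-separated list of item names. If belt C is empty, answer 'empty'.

Answer: keg clip flask grate apple mesh drum axle wedge valve

Derivation:
Tick 1: prefer A, take keg from A; A=[flask,apple,drum] B=[clip,grate,mesh,axle,wedge,valve] C=[keg]
Tick 2: prefer B, take clip from B; A=[flask,apple,drum] B=[grate,mesh,axle,wedge,valve] C=[keg,clip]
Tick 3: prefer A, take flask from A; A=[apple,drum] B=[grate,mesh,axle,wedge,valve] C=[keg,clip,flask]
Tick 4: prefer B, take grate from B; A=[apple,drum] B=[mesh,axle,wedge,valve] C=[keg,clip,flask,grate]
Tick 5: prefer A, take apple from A; A=[drum] B=[mesh,axle,wedge,valve] C=[keg,clip,flask,grate,apple]
Tick 6: prefer B, take mesh from B; A=[drum] B=[axle,wedge,valve] C=[keg,clip,flask,grate,apple,mesh]
Tick 7: prefer A, take drum from A; A=[-] B=[axle,wedge,valve] C=[keg,clip,flask,grate,apple,mesh,drum]
Tick 8: prefer B, take axle from B; A=[-] B=[wedge,valve] C=[keg,clip,flask,grate,apple,mesh,drum,axle]
Tick 9: prefer A, take wedge from B; A=[-] B=[valve] C=[keg,clip,flask,grate,apple,mesh,drum,axle,wedge]
Tick 10: prefer B, take valve from B; A=[-] B=[-] C=[keg,clip,flask,grate,apple,mesh,drum,axle,wedge,valve]
Tick 11: prefer A, both empty, nothing taken; A=[-] B=[-] C=[keg,clip,flask,grate,apple,mesh,drum,axle,wedge,valve]
Tick 12: prefer B, both empty, nothing taken; A=[-] B=[-] C=[keg,clip,flask,grate,apple,mesh,drum,axle,wedge,valve]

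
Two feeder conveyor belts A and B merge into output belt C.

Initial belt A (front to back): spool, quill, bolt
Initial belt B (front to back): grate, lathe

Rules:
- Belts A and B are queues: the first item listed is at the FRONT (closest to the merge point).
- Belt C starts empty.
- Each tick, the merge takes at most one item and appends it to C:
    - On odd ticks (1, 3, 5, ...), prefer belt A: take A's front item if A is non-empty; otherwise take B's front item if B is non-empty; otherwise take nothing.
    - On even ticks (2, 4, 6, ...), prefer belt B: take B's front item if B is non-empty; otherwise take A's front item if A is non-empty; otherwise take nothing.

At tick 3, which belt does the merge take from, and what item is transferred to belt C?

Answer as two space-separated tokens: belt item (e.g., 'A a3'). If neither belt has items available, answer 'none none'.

Tick 1: prefer A, take spool from A; A=[quill,bolt] B=[grate,lathe] C=[spool]
Tick 2: prefer B, take grate from B; A=[quill,bolt] B=[lathe] C=[spool,grate]
Tick 3: prefer A, take quill from A; A=[bolt] B=[lathe] C=[spool,grate,quill]

Answer: A quill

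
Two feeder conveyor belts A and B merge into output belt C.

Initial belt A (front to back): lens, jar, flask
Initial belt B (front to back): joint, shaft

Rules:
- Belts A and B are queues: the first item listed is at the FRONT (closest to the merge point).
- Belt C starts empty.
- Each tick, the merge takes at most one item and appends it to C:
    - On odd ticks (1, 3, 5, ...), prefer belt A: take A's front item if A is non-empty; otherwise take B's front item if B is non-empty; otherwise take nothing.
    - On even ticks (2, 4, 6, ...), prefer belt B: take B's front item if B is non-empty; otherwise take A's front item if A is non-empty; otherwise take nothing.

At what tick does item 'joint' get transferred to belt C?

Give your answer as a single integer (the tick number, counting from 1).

Answer: 2

Derivation:
Tick 1: prefer A, take lens from A; A=[jar,flask] B=[joint,shaft] C=[lens]
Tick 2: prefer B, take joint from B; A=[jar,flask] B=[shaft] C=[lens,joint]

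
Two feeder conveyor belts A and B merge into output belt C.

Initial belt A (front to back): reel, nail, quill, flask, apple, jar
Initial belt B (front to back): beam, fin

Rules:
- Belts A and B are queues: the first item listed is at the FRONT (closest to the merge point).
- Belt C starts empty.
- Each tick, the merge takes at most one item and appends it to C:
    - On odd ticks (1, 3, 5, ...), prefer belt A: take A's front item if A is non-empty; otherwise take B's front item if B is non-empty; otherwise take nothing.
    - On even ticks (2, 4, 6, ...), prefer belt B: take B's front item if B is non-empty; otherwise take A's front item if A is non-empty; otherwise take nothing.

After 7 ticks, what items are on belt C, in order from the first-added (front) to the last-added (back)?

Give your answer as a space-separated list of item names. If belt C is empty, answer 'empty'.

Tick 1: prefer A, take reel from A; A=[nail,quill,flask,apple,jar] B=[beam,fin] C=[reel]
Tick 2: prefer B, take beam from B; A=[nail,quill,flask,apple,jar] B=[fin] C=[reel,beam]
Tick 3: prefer A, take nail from A; A=[quill,flask,apple,jar] B=[fin] C=[reel,beam,nail]
Tick 4: prefer B, take fin from B; A=[quill,flask,apple,jar] B=[-] C=[reel,beam,nail,fin]
Tick 5: prefer A, take quill from A; A=[flask,apple,jar] B=[-] C=[reel,beam,nail,fin,quill]
Tick 6: prefer B, take flask from A; A=[apple,jar] B=[-] C=[reel,beam,nail,fin,quill,flask]
Tick 7: prefer A, take apple from A; A=[jar] B=[-] C=[reel,beam,nail,fin,quill,flask,apple]

Answer: reel beam nail fin quill flask apple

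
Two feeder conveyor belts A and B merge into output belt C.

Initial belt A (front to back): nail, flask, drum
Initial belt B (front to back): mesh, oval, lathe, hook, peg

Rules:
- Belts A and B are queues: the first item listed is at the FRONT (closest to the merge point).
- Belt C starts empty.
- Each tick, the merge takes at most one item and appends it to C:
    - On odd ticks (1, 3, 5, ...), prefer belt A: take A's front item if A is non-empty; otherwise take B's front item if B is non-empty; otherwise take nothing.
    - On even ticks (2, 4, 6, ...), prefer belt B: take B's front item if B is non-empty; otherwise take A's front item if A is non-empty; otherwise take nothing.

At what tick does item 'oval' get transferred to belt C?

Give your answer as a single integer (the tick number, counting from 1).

Answer: 4

Derivation:
Tick 1: prefer A, take nail from A; A=[flask,drum] B=[mesh,oval,lathe,hook,peg] C=[nail]
Tick 2: prefer B, take mesh from B; A=[flask,drum] B=[oval,lathe,hook,peg] C=[nail,mesh]
Tick 3: prefer A, take flask from A; A=[drum] B=[oval,lathe,hook,peg] C=[nail,mesh,flask]
Tick 4: prefer B, take oval from B; A=[drum] B=[lathe,hook,peg] C=[nail,mesh,flask,oval]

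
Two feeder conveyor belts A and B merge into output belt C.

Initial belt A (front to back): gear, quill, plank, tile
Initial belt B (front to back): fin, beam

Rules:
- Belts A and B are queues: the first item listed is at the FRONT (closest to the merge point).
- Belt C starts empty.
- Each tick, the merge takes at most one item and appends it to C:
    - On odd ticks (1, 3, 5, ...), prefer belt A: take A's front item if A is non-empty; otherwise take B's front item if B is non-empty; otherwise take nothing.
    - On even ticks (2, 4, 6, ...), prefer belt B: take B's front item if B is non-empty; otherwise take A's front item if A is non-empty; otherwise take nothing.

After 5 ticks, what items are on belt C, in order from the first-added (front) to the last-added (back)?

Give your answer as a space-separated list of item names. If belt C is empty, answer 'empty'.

Answer: gear fin quill beam plank

Derivation:
Tick 1: prefer A, take gear from A; A=[quill,plank,tile] B=[fin,beam] C=[gear]
Tick 2: prefer B, take fin from B; A=[quill,plank,tile] B=[beam] C=[gear,fin]
Tick 3: prefer A, take quill from A; A=[plank,tile] B=[beam] C=[gear,fin,quill]
Tick 4: prefer B, take beam from B; A=[plank,tile] B=[-] C=[gear,fin,quill,beam]
Tick 5: prefer A, take plank from A; A=[tile] B=[-] C=[gear,fin,quill,beam,plank]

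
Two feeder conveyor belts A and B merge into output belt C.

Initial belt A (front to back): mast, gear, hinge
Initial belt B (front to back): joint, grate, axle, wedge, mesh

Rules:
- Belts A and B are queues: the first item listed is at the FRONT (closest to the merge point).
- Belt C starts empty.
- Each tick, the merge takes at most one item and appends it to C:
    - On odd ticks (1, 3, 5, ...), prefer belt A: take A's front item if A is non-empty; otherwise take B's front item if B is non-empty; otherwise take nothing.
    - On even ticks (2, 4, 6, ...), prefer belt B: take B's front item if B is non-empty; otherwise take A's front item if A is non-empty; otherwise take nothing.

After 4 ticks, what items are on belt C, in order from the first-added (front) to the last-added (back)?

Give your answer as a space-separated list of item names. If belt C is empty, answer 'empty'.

Answer: mast joint gear grate

Derivation:
Tick 1: prefer A, take mast from A; A=[gear,hinge] B=[joint,grate,axle,wedge,mesh] C=[mast]
Tick 2: prefer B, take joint from B; A=[gear,hinge] B=[grate,axle,wedge,mesh] C=[mast,joint]
Tick 3: prefer A, take gear from A; A=[hinge] B=[grate,axle,wedge,mesh] C=[mast,joint,gear]
Tick 4: prefer B, take grate from B; A=[hinge] B=[axle,wedge,mesh] C=[mast,joint,gear,grate]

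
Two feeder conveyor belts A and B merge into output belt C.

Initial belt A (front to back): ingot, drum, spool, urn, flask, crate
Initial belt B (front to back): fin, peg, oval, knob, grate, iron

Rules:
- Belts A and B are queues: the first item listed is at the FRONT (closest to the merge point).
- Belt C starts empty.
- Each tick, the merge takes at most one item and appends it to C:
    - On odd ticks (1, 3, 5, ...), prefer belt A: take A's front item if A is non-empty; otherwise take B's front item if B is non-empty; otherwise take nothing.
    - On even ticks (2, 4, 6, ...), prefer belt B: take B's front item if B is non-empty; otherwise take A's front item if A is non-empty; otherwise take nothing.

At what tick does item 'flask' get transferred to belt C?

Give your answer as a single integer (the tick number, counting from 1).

Tick 1: prefer A, take ingot from A; A=[drum,spool,urn,flask,crate] B=[fin,peg,oval,knob,grate,iron] C=[ingot]
Tick 2: prefer B, take fin from B; A=[drum,spool,urn,flask,crate] B=[peg,oval,knob,grate,iron] C=[ingot,fin]
Tick 3: prefer A, take drum from A; A=[spool,urn,flask,crate] B=[peg,oval,knob,grate,iron] C=[ingot,fin,drum]
Tick 4: prefer B, take peg from B; A=[spool,urn,flask,crate] B=[oval,knob,grate,iron] C=[ingot,fin,drum,peg]
Tick 5: prefer A, take spool from A; A=[urn,flask,crate] B=[oval,knob,grate,iron] C=[ingot,fin,drum,peg,spool]
Tick 6: prefer B, take oval from B; A=[urn,flask,crate] B=[knob,grate,iron] C=[ingot,fin,drum,peg,spool,oval]
Tick 7: prefer A, take urn from A; A=[flask,crate] B=[knob,grate,iron] C=[ingot,fin,drum,peg,spool,oval,urn]
Tick 8: prefer B, take knob from B; A=[flask,crate] B=[grate,iron] C=[ingot,fin,drum,peg,spool,oval,urn,knob]
Tick 9: prefer A, take flask from A; A=[crate] B=[grate,iron] C=[ingot,fin,drum,peg,spool,oval,urn,knob,flask]

Answer: 9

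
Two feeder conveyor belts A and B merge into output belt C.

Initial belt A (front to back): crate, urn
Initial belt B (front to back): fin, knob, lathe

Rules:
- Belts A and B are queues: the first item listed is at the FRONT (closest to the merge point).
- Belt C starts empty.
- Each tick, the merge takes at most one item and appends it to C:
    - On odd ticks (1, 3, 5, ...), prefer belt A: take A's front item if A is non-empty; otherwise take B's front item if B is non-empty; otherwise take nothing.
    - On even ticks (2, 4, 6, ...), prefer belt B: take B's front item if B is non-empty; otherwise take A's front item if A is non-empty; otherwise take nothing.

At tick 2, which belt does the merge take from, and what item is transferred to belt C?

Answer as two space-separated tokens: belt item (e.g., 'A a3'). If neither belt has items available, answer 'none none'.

Answer: B fin

Derivation:
Tick 1: prefer A, take crate from A; A=[urn] B=[fin,knob,lathe] C=[crate]
Tick 2: prefer B, take fin from B; A=[urn] B=[knob,lathe] C=[crate,fin]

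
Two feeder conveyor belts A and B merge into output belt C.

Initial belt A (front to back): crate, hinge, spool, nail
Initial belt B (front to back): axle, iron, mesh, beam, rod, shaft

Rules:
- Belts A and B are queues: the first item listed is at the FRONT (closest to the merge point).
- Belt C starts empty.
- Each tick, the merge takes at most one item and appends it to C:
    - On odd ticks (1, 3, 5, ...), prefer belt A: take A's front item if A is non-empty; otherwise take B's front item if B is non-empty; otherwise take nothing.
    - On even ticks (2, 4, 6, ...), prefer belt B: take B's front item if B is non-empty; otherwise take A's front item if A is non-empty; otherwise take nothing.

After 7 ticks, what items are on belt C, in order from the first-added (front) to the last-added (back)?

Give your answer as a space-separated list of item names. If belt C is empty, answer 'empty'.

Answer: crate axle hinge iron spool mesh nail

Derivation:
Tick 1: prefer A, take crate from A; A=[hinge,spool,nail] B=[axle,iron,mesh,beam,rod,shaft] C=[crate]
Tick 2: prefer B, take axle from B; A=[hinge,spool,nail] B=[iron,mesh,beam,rod,shaft] C=[crate,axle]
Tick 3: prefer A, take hinge from A; A=[spool,nail] B=[iron,mesh,beam,rod,shaft] C=[crate,axle,hinge]
Tick 4: prefer B, take iron from B; A=[spool,nail] B=[mesh,beam,rod,shaft] C=[crate,axle,hinge,iron]
Tick 5: prefer A, take spool from A; A=[nail] B=[mesh,beam,rod,shaft] C=[crate,axle,hinge,iron,spool]
Tick 6: prefer B, take mesh from B; A=[nail] B=[beam,rod,shaft] C=[crate,axle,hinge,iron,spool,mesh]
Tick 7: prefer A, take nail from A; A=[-] B=[beam,rod,shaft] C=[crate,axle,hinge,iron,spool,mesh,nail]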